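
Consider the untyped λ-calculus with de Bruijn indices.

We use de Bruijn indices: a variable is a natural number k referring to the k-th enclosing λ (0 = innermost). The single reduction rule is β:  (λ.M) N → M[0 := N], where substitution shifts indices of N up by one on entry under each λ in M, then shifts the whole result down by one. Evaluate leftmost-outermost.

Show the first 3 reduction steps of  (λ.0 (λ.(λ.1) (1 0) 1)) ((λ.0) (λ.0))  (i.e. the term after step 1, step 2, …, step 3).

  start: (λ.0 (λ.(λ.1) (1 0) 1)) ((λ.0) (λ.0))
  step 1: (λ.0) (λ.0) (λ.(λ.1) ((λ.0) (λ.0) 0) ((λ.0) (λ.0)))
  step 2: (λ.0) (λ.(λ.1) ((λ.0) (λ.0) 0) ((λ.0) (λ.0)))
  step 3: λ.(λ.1) ((λ.0) (λ.0) 0) ((λ.0) (λ.0))

Answer: after 3 steps: λ.(λ.1) ((λ.0) (λ.0) 0) ((λ.0) (λ.0))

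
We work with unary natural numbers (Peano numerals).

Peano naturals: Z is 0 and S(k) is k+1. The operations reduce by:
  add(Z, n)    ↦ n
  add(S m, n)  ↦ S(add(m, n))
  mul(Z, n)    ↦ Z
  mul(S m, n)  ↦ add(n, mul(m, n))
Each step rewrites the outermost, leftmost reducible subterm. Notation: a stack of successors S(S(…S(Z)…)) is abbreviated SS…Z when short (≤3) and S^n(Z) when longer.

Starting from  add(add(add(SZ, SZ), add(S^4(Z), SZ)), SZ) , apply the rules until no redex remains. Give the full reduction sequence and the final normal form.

Answer: normal form = S^8(Z)  (in 18 steps)

Derivation:
  start: add(add(add(SZ, SZ), add(S^4(Z), SZ)), SZ)
  step 1: add(add(S(add(Z, SZ)), add(S^4(Z), SZ)), SZ)
  step 2: add(S(add(add(Z, SZ), add(S^4(Z), SZ))), SZ)
  step 3: S(add(add(add(Z, SZ), add(S^4(Z), SZ)), SZ))
  step 4: S(add(add(SZ, add(S^4(Z), SZ)), SZ))
  step 5: S(add(S(add(Z, add(S^4(Z), SZ))), SZ))
  step 6: S(S(add(add(Z, add(S^4(Z), SZ)), SZ)))
  step 7: S(S(add(add(S^4(Z), SZ), SZ)))
  step 8: S(S(add(S(add(SSSZ, SZ)), SZ)))
  step 9: S(S(S(add(add(SSSZ, SZ), SZ))))
  step 10: S(S(S(add(S(add(SSZ, SZ)), SZ))))
  step 11: S(S(S(S(add(add(SSZ, SZ), SZ)))))
  step 12: S(S(S(S(add(S(add(SZ, SZ)), SZ)))))
  step 13: S(S(S(S(S(add(add(SZ, SZ), SZ))))))
  step 14: S(S(S(S(S(add(S(add(Z, SZ)), SZ))))))
  step 15: S(S(S(S(S(S(add(add(Z, SZ), SZ)))))))
  step 16: S(S(S(S(S(S(add(SZ, SZ)))))))
  step 17: S(S(S(S(S(S(S(add(Z, SZ))))))))
  step 18: S^8(Z)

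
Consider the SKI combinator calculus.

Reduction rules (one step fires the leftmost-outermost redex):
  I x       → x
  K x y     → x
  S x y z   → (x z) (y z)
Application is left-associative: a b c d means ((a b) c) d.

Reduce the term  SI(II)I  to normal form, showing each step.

  start: SI(II)I
  step 1: II(III)
  step 2: I(III)
  step 3: III
  step 4: II
  step 5: I

Answer: normal form = I  (in 5 steps)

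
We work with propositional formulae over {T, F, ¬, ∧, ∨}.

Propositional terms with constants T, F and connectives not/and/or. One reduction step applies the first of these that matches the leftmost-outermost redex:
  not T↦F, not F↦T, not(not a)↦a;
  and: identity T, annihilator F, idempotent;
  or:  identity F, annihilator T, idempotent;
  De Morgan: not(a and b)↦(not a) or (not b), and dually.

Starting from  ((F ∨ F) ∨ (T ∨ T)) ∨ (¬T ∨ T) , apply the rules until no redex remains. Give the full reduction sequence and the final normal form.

  start: ((F ∨ F) ∨ (T ∨ T)) ∨ (¬T ∨ T)
  [1] (F ∨ (T ∨ T)) ∨ (¬T ∨ T)
  [2] (T ∨ T) ∨ (¬T ∨ T)
  [3] T ∨ (¬T ∨ T)
  [4] T

Answer: normal form = T  (in 4 steps)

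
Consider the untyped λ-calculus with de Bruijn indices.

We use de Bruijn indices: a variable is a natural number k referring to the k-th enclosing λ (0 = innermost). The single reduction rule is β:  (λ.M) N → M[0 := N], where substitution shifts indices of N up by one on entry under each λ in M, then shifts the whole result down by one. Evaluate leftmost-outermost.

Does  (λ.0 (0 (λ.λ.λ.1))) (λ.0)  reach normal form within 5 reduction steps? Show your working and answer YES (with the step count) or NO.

Answer: YES — reaches normal form λ.λ.λ.1 in 3 ≤ 5 steps

Working:
  start: (λ.0 (0 (λ.λ.λ.1))) (λ.0)
  [1] (λ.0) ((λ.0) (λ.λ.λ.1))
  [2] (λ.0) (λ.λ.λ.1)
  [3] λ.λ.λ.1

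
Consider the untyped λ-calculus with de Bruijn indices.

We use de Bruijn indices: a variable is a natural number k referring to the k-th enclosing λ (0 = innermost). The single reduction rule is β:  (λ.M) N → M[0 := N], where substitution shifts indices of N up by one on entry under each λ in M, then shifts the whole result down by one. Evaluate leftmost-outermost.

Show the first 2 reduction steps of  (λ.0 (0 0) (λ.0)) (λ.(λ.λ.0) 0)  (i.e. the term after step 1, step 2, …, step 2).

Answer: after 2 steps: (λ.λ.0) ((λ.(λ.λ.0) 0) (λ.(λ.λ.0) 0)) (λ.0)

Working:
  start: (λ.0 (0 0) (λ.0)) (λ.(λ.λ.0) 0)
  [1] (λ.(λ.λ.0) 0) ((λ.(λ.λ.0) 0) (λ.(λ.λ.0) 0)) (λ.0)
  [2] (λ.λ.0) ((λ.(λ.λ.0) 0) (λ.(λ.λ.0) 0)) (λ.0)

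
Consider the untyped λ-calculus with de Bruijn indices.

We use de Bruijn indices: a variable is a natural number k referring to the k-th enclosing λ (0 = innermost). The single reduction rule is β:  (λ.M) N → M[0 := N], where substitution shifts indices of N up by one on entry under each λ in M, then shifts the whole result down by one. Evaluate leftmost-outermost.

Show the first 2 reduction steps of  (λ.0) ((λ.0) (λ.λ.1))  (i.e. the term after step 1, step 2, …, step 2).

Answer: after 2 steps: λ.λ.1

Working:
  start: (λ.0) ((λ.0) (λ.λ.1))
  step 1: (λ.0) (λ.λ.1)
  step 2: λ.λ.1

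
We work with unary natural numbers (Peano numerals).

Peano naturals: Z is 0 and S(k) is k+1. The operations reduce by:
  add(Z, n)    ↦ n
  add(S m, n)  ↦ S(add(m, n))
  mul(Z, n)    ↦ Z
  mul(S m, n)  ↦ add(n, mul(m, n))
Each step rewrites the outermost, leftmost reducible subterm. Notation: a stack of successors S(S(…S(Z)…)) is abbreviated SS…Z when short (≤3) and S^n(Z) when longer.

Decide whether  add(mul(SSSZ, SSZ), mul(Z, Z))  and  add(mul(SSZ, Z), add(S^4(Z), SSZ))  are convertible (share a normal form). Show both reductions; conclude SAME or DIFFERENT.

Term A:
  start: add(mul(SSSZ, SSZ), mul(Z, Z))
  [1] add(add(SSZ, mul(SSZ, SSZ)), mul(Z, Z))
  [2] add(S(add(SZ, mul(SSZ, SSZ))), mul(Z, Z))
  [3] S(add(add(SZ, mul(SSZ, SSZ)), mul(Z, Z)))
  [4] S(add(S(add(Z, mul(SSZ, SSZ))), mul(Z, Z)))
  [5] S(S(add(add(Z, mul(SSZ, SSZ)), mul(Z, Z))))
  [6] S(S(add(mul(SSZ, SSZ), mul(Z, Z))))
  [7] S(S(add(add(SSZ, mul(SZ, SSZ)), mul(Z, Z))))
  [8] S(S(add(S(add(SZ, mul(SZ, SSZ))), mul(Z, Z))))
  [9] S(S(S(add(add(SZ, mul(SZ, SSZ)), mul(Z, Z)))))
  [10] S(S(S(add(S(add(Z, mul(SZ, SSZ))), mul(Z, Z)))))
  [11] S(S(S(S(add(add(Z, mul(SZ, SSZ)), mul(Z, Z))))))
  [12] S(S(S(S(add(mul(SZ, SSZ), mul(Z, Z))))))
  [13] S(S(S(S(add(add(SSZ, mul(Z, SSZ)), mul(Z, Z))))))
  [14] S(S(S(S(add(S(add(SZ, mul(Z, SSZ))), mul(Z, Z))))))
  [15] S(S(S(S(S(add(add(SZ, mul(Z, SSZ)), mul(Z, Z)))))))
  [16] S(S(S(S(S(add(S(add(Z, mul(Z, SSZ))), mul(Z, Z)))))))
  [17] S(S(S(S(S(S(add(add(Z, mul(Z, SSZ)), mul(Z, Z))))))))
  [18] S(S(S(S(S(S(add(mul(Z, SSZ), mul(Z, Z))))))))
  [19] S(S(S(S(S(S(add(Z, mul(Z, Z))))))))
  [20] S(S(S(S(S(S(mul(Z, Z)))))))
  [21] S^6(Z)

Term B:
  start: add(mul(SSZ, Z), add(S^4(Z), SSZ))
  [1] add(add(Z, mul(SZ, Z)), add(S^4(Z), SSZ))
  [2] add(mul(SZ, Z), add(S^4(Z), SSZ))
  [3] add(add(Z, mul(Z, Z)), add(S^4(Z), SSZ))
  [4] add(mul(Z, Z), add(S^4(Z), SSZ))
  [5] add(Z, add(S^4(Z), SSZ))
  [6] add(S^4(Z), SSZ)
  [7] S(add(SSSZ, SSZ))
  [8] S(S(add(SSZ, SSZ)))
  [9] S(S(S(add(SZ, SSZ))))
  [10] S(S(S(S(add(Z, SSZ)))))
  [11] S^6(Z)

Answer: SAME — A ⇓ S^6(Z), B ⇓ S^6(Z)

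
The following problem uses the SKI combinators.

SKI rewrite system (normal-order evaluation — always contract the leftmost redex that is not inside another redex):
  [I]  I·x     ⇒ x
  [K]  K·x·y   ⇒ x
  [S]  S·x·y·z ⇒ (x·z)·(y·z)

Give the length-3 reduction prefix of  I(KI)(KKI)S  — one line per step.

  start: I(KI)(KKI)S
  [1] KI(KKI)S
  [2] IS
  [3] S

Answer: after 3 steps: S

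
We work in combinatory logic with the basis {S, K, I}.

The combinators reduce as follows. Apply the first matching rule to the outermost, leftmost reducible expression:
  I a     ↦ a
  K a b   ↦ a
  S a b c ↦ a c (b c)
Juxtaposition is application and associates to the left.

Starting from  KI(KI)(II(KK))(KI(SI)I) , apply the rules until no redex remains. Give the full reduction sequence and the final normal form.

Answer: normal form = K  (in 5 steps)

Derivation:
  start: KI(KI)(II(KK))(KI(SI)I)
  →1  I(II(KK))(KI(SI)I)
  →2  II(KK)(KI(SI)I)
  →3  I(KK)(KI(SI)I)
  →4  KK(KI(SI)I)
  →5  K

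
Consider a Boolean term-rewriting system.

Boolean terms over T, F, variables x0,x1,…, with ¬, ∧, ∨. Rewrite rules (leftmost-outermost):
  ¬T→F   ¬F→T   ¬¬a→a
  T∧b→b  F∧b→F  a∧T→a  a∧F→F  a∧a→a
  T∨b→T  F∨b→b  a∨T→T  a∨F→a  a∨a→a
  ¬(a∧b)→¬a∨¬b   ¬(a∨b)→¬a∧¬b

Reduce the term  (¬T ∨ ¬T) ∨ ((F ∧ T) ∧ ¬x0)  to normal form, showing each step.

Answer: normal form = F  (in 5 steps)

Working:
  start: (¬T ∨ ¬T) ∨ ((F ∧ T) ∧ ¬x0)
  [1] ¬T ∨ ((F ∧ T) ∧ ¬x0)
  [2] F ∨ ((F ∧ T) ∧ ¬x0)
  [3] (F ∧ T) ∧ ¬x0
  [4] F ∧ ¬x0
  [5] F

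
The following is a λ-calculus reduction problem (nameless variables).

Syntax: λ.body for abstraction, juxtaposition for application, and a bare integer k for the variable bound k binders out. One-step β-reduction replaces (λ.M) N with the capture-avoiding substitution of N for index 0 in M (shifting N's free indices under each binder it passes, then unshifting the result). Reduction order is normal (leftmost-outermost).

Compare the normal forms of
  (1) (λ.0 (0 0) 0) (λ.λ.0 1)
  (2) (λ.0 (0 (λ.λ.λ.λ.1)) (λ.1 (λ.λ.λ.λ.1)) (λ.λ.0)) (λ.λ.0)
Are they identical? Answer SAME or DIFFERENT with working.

Answer: DIFFERENT — A ⇓ λ.0 (λ.0 (λ.λ.0 1)), B ⇓ λ.0

Reduction:
Term A:
  start: (λ.0 (0 0) 0) (λ.λ.0 1)
  →1  (λ.λ.0 1) ((λ.λ.0 1) (λ.λ.0 1)) (λ.λ.0 1)
  →2  (λ.0 ((λ.λ.0 1) (λ.λ.0 1))) (λ.λ.0 1)
  →3  (λ.λ.0 1) ((λ.λ.0 1) (λ.λ.0 1))
  →4  λ.0 ((λ.λ.0 1) (λ.λ.0 1))
  →5  λ.0 (λ.0 (λ.λ.0 1))

Term B:
  start: (λ.0 (0 (λ.λ.λ.λ.1)) (λ.1 (λ.λ.λ.λ.1)) (λ.λ.0)) (λ.λ.0)
  →1  (λ.λ.0) ((λ.λ.0) (λ.λ.λ.λ.1)) (λ.(λ.λ.0) (λ.λ.λ.λ.1)) (λ.λ.0)
  →2  (λ.0) (λ.(λ.λ.0) (λ.λ.λ.λ.1)) (λ.λ.0)
  →3  (λ.(λ.λ.0) (λ.λ.λ.λ.1)) (λ.λ.0)
  →4  (λ.λ.0) (λ.λ.λ.λ.1)
  →5  λ.0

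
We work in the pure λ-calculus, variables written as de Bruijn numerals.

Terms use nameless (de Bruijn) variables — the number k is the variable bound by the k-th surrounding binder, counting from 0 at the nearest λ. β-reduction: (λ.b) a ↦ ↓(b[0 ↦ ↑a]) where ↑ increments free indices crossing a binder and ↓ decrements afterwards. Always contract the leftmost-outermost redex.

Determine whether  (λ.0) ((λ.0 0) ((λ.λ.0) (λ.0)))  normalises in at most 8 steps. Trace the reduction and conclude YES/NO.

  start: (λ.0) ((λ.0 0) ((λ.λ.0) (λ.0)))
  [1] (λ.0 0) ((λ.λ.0) (λ.0))
  [2] (λ.λ.0) (λ.0) ((λ.λ.0) (λ.0))
  [3] (λ.0) ((λ.λ.0) (λ.0))
  [4] (λ.λ.0) (λ.0)
  [5] λ.0

Answer: YES — reaches normal form λ.0 in 5 ≤ 8 steps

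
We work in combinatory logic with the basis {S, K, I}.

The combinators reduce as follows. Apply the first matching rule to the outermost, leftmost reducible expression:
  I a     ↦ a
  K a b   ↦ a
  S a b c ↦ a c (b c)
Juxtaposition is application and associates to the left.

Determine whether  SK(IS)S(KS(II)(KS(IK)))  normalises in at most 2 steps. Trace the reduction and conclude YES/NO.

Answer: NO — after 2 steps the term is S(KS(II)(KS(IK))), not yet normal

Working:
  start: SK(IS)S(KS(II)(KS(IK)))
  →1  KS(ISS)(KS(II)(KS(IK)))
  →2  S(KS(II)(KS(IK)))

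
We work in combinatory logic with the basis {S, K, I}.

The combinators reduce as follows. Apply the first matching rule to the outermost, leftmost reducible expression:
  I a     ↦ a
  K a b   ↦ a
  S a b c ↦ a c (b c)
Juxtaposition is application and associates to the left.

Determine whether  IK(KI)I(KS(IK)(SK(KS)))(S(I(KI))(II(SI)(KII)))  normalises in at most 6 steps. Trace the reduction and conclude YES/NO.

Answer: NO — after 6 steps the term is S(KI)(I(SI)(KII)), not yet normal

Derivation:
  start: IK(KI)I(KS(IK)(SK(KS)))(S(I(KI))(II(SI)(KII)))
  →1  K(KI)I(KS(IK)(SK(KS)))(S(I(KI))(II(SI)(KII)))
  →2  KI(KS(IK)(SK(KS)))(S(I(KI))(II(SI)(KII)))
  →3  I(S(I(KI))(II(SI)(KII)))
  →4  S(I(KI))(II(SI)(KII))
  →5  S(KI)(II(SI)(KII))
  →6  S(KI)(I(SI)(KII))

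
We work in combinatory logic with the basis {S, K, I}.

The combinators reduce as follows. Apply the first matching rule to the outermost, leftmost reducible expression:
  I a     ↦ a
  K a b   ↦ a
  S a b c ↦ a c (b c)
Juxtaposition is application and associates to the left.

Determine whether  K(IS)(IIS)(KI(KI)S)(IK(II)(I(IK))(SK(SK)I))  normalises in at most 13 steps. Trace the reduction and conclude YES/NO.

Answer: YES — reaches normal form SSI in 10 ≤ 13 steps

Derivation:
  start: K(IS)(IIS)(KI(KI)S)(IK(II)(I(IK))(SK(SK)I))
  [1] IS(KI(KI)S)(IK(II)(I(IK))(SK(SK)I))
  [2] S(KI(KI)S)(IK(II)(I(IK))(SK(SK)I))
  [3] S(IS)(IK(II)(I(IK))(SK(SK)I))
  [4] SS(IK(II)(I(IK))(SK(SK)I))
  [5] SS(K(II)(I(IK))(SK(SK)I))
  [6] SS(II(SK(SK)I))
  [7] SS(I(SK(SK)I))
  [8] SS(SK(SK)I)
  [9] SS(KI(SKI))
  [10] SSI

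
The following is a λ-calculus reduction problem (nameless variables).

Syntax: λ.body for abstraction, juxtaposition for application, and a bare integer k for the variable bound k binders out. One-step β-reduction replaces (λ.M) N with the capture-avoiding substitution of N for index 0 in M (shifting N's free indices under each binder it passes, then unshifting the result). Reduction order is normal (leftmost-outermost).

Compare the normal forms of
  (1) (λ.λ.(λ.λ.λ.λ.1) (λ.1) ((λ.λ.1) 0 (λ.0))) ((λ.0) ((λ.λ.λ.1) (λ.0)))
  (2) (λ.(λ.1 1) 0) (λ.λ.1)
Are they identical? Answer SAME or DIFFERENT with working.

Term A:
  start: (λ.λ.(λ.λ.λ.λ.1) (λ.1) ((λ.λ.1) 0 (λ.0))) ((λ.0) ((λ.λ.λ.1) (λ.0)))
  [1] λ.(λ.λ.λ.λ.1) (λ.1) ((λ.λ.1) 0 (λ.0))
  [2] λ.(λ.λ.λ.1) ((λ.λ.1) 0 (λ.0))
  [3] λ.λ.λ.1

Term B:
  start: (λ.(λ.1 1) 0) (λ.λ.1)
  [1] (λ.(λ.λ.1) (λ.λ.1)) (λ.λ.1)
  [2] (λ.λ.1) (λ.λ.1)
  [3] λ.λ.λ.1

Answer: SAME — A ⇓ λ.λ.λ.1, B ⇓ λ.λ.λ.1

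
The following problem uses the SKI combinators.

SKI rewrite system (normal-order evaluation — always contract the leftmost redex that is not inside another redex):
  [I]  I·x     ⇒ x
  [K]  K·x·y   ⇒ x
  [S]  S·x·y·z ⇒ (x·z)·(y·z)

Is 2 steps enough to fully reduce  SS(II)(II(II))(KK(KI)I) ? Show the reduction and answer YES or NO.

  start: SS(II)(II(II))(KK(KI)I)
  →1  S(II(II))(II(II(II)))(KK(KI)I)
  →2  II(II)(KK(KI)I)(II(II(II))(KK(KI)I))

Answer: NO — after 2 steps the term is II(II)(KK(KI)I)(II(II(II))(KK(KI)I)), not yet normal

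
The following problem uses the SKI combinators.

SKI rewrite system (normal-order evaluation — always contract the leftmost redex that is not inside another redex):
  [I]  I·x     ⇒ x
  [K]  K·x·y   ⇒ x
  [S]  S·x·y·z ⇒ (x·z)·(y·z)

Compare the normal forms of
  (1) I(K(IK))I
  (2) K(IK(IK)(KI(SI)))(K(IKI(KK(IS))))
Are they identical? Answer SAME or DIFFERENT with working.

Answer: SAME — A ⇓ K, B ⇓ K

Reduction:
Term A:
  start: I(K(IK))I
  →1  K(IK)I
  →2  IK
  →3  K

Term B:
  start: K(IK(IK)(KI(SI)))(K(IKI(KK(IS))))
  →1  IK(IK)(KI(SI))
  →2  K(IK)(KI(SI))
  →3  IK
  →4  K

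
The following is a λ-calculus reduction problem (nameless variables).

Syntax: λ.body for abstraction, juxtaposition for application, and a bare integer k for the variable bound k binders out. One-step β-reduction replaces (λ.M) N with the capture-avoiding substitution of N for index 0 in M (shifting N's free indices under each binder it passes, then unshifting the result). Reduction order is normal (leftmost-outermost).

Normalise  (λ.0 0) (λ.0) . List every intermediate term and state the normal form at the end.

  start: (λ.0 0) (λ.0)
  →1  (λ.0) (λ.0)
  →2  λ.0

Answer: normal form = λ.0  (in 2 steps)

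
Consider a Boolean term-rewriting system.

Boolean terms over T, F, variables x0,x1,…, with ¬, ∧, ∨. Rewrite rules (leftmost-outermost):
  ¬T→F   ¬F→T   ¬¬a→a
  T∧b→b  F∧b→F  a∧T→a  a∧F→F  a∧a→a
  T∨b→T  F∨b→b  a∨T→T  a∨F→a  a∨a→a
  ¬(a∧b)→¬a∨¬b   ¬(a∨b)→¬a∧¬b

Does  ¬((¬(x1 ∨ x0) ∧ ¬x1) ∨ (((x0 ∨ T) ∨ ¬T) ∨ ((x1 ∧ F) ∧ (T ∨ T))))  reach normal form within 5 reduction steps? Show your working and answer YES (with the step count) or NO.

Answer: NO — after 5 steps the term is ((x1 ∨ x0) ∨ x1) ∧ (¬((x0 ∨ T) ∨ ¬T) ∧ ¬((x1 ∧ F) ∧ (T ∨ T))), not yet normal

Reduction:
  start: ¬((¬(x1 ∨ x0) ∧ ¬x1) ∨ (((x0 ∨ T) ∨ ¬T) ∨ ((x1 ∧ F) ∧ (T ∨ T))))
  step 1: ¬(¬(x1 ∨ x0) ∧ ¬x1) ∧ ¬(((x0 ∨ T) ∨ ¬T) ∨ ((x1 ∧ F) ∧ (T ∨ T)))
  step 2: (¬¬(x1 ∨ x0) ∨ ¬¬x1) ∧ ¬(((x0 ∨ T) ∨ ¬T) ∨ ((x1 ∧ F) ∧ (T ∨ T)))
  step 3: ((x1 ∨ x0) ∨ ¬¬x1) ∧ ¬(((x0 ∨ T) ∨ ¬T) ∨ ((x1 ∧ F) ∧ (T ∨ T)))
  step 4: ((x1 ∨ x0) ∨ x1) ∧ ¬(((x0 ∨ T) ∨ ¬T) ∨ ((x1 ∧ F) ∧ (T ∨ T)))
  step 5: ((x1 ∨ x0) ∨ x1) ∧ (¬((x0 ∨ T) ∨ ¬T) ∧ ¬((x1 ∧ F) ∧ (T ∨ T)))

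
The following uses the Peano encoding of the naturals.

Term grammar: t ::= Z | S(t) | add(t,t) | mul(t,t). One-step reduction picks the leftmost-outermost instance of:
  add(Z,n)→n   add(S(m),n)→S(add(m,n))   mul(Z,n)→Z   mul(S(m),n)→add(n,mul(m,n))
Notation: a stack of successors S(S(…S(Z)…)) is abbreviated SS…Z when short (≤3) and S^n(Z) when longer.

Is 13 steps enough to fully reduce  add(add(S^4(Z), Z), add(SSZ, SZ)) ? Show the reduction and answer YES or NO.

  start: add(add(S^4(Z), Z), add(SSZ, SZ))
  step 1: add(S(add(SSSZ, Z)), add(SSZ, SZ))
  step 2: S(add(add(SSSZ, Z), add(SSZ, SZ)))
  step 3: S(add(S(add(SSZ, Z)), add(SSZ, SZ)))
  step 4: S(S(add(add(SSZ, Z), add(SSZ, SZ))))
  step 5: S(S(add(S(add(SZ, Z)), add(SSZ, SZ))))
  step 6: S(S(S(add(add(SZ, Z), add(SSZ, SZ)))))
  step 7: S(S(S(add(S(add(Z, Z)), add(SSZ, SZ)))))
  step 8: S(S(S(S(add(add(Z, Z), add(SSZ, SZ))))))
  step 9: S(S(S(S(add(Z, add(SSZ, SZ))))))
  step 10: S(S(S(S(add(SSZ, SZ)))))
  step 11: S(S(S(S(S(add(SZ, SZ))))))
  step 12: S(S(S(S(S(S(add(Z, SZ)))))))
  step 13: S^7(Z)

Answer: YES — reaches normal form S^7(Z) in 13 ≤ 13 steps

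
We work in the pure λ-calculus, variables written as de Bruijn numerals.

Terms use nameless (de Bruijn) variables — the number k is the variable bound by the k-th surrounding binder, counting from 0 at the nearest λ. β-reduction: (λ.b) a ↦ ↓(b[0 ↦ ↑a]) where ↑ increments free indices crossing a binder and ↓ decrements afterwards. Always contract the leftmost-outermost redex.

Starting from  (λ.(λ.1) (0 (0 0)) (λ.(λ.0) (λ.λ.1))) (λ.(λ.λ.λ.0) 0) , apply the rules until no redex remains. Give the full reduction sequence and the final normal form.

  start: (λ.(λ.1) (0 (0 0)) (λ.(λ.0) (λ.λ.1))) (λ.(λ.λ.λ.0) 0)
  step 1: (λ.λ.(λ.λ.λ.0) 0) ((λ.(λ.λ.λ.0) 0) ((λ.(λ.λ.λ.0) 0) (λ.(λ.λ.λ.0) 0))) (λ.(λ.0) (λ.λ.1))
  step 2: (λ.(λ.λ.λ.0) 0) (λ.(λ.0) (λ.λ.1))
  step 3: (λ.λ.λ.0) (λ.(λ.0) (λ.λ.1))
  step 4: λ.λ.0

Answer: normal form = λ.λ.0  (in 4 steps)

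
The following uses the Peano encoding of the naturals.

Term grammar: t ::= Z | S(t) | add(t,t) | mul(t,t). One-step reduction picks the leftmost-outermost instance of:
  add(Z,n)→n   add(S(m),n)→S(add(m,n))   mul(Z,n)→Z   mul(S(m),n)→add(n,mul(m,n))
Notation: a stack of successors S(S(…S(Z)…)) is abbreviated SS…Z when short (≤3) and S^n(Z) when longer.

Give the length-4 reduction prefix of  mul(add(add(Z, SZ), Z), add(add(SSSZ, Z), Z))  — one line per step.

Answer: after 4 steps: add(add(S(add(SSZ, Z)), Z), mul(add(Z, Z), add(add(SSSZ, Z), Z)))

Derivation:
  start: mul(add(add(Z, SZ), Z), add(add(SSSZ, Z), Z))
  [1] mul(add(SZ, Z), add(add(SSSZ, Z), Z))
  [2] mul(S(add(Z, Z)), add(add(SSSZ, Z), Z))
  [3] add(add(add(SSSZ, Z), Z), mul(add(Z, Z), add(add(SSSZ, Z), Z)))
  [4] add(add(S(add(SSZ, Z)), Z), mul(add(Z, Z), add(add(SSSZ, Z), Z)))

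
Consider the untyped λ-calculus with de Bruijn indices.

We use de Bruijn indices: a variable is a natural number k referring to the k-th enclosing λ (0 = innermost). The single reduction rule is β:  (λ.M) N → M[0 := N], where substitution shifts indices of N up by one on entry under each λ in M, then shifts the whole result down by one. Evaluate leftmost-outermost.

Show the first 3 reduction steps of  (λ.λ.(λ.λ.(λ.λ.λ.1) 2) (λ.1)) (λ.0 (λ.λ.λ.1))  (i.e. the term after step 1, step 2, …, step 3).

  start: (λ.λ.(λ.λ.(λ.λ.λ.1) 2) (λ.1)) (λ.0 (λ.λ.λ.1))
  [1] λ.(λ.λ.(λ.λ.λ.1) 2) (λ.1)
  [2] λ.λ.(λ.λ.λ.1) 1
  [3] λ.λ.λ.λ.1

Answer: after 3 steps: λ.λ.λ.λ.1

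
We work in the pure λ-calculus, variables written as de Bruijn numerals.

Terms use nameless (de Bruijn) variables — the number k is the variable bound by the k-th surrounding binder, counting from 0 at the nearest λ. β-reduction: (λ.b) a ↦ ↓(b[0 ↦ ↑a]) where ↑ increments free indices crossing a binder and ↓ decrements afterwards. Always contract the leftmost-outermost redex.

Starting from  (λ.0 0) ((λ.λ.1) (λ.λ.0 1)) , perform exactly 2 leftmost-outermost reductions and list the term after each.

Answer: after 2 steps: (λ.λ.λ.0 1) ((λ.λ.1) (λ.λ.0 1))

Derivation:
  start: (λ.0 0) ((λ.λ.1) (λ.λ.0 1))
  [1] (λ.λ.1) (λ.λ.0 1) ((λ.λ.1) (λ.λ.0 1))
  [2] (λ.λ.λ.0 1) ((λ.λ.1) (λ.λ.0 1))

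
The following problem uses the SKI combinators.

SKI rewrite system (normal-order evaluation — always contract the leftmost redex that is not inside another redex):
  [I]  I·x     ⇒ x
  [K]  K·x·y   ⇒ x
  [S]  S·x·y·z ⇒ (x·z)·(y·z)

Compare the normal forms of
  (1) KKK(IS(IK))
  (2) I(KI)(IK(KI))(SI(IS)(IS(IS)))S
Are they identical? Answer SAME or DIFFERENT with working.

Term A:
  start: KKK(IS(IK))
  step 1: K(IS(IK))
  step 2: K(S(IK))
  step 3: K(SK)

Term B:
  start: I(KI)(IK(KI))(SI(IS)(IS(IS)))S
  step 1: KI(IK(KI))(SI(IS)(IS(IS)))S
  step 2: I(SI(IS)(IS(IS)))S
  step 3: SI(IS)(IS(IS))S
  step 4: I(IS(IS))(IS(IS(IS)))S
  step 5: IS(IS)(IS(IS(IS)))S
  step 6: S(IS)(IS(IS(IS)))S
  step 7: ISS(IS(IS(IS))S)
  step 8: SS(IS(IS(IS))S)
  step 9: SS(S(IS(IS))S)
  step 10: SS(S(S(IS))S)
  step 11: SS(S(SS)S)

Answer: DIFFERENT — A ⇓ K(SK), B ⇓ SS(S(SS)S)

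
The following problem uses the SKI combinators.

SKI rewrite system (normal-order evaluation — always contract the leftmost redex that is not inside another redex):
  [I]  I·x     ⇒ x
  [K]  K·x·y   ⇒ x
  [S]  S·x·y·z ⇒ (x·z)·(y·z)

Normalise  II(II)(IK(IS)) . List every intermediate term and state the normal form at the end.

  start: II(II)(IK(IS))
  [1] I(II)(IK(IS))
  [2] II(IK(IS))
  [3] I(IK(IS))
  [4] IK(IS)
  [5] K(IS)
  [6] KS

Answer: normal form = KS  (in 6 steps)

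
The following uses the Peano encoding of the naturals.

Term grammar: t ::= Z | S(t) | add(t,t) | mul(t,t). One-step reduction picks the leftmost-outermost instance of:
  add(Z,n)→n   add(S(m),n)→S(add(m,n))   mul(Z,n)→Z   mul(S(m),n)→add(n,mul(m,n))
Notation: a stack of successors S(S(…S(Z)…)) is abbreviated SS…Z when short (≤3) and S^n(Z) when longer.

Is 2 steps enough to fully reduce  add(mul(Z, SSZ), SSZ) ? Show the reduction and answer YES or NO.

  start: add(mul(Z, SSZ), SSZ)
  step 1: add(Z, SSZ)
  step 2: SSZ

Answer: YES — reaches normal form SSZ in 2 ≤ 2 steps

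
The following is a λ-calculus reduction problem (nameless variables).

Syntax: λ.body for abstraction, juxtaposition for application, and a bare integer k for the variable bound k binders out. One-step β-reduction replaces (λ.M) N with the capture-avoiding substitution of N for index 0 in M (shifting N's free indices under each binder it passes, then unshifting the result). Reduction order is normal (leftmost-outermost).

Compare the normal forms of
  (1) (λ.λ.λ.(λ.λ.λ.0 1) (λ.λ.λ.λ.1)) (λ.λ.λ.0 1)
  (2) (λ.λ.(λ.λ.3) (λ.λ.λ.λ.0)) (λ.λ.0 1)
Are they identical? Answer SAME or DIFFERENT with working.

Term A:
  start: (λ.λ.λ.(λ.λ.λ.0 1) (λ.λ.λ.λ.1)) (λ.λ.λ.0 1)
  step 1: λ.λ.(λ.λ.λ.0 1) (λ.λ.λ.λ.1)
  step 2: λ.λ.λ.λ.0 1

Term B:
  start: (λ.λ.(λ.λ.3) (λ.λ.λ.λ.0)) (λ.λ.0 1)
  step 1: λ.(λ.λ.λ.λ.0 1) (λ.λ.λ.λ.0)
  step 2: λ.λ.λ.λ.0 1

Answer: SAME — A ⇓ λ.λ.λ.λ.0 1, B ⇓ λ.λ.λ.λ.0 1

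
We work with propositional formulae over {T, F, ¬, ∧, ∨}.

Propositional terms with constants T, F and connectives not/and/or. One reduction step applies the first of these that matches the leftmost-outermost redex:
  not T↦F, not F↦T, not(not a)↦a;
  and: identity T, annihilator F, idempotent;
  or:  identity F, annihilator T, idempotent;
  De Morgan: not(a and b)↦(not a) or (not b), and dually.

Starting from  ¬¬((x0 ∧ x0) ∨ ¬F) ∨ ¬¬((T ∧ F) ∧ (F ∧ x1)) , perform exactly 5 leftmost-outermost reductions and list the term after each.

Answer: after 5 steps: T

Derivation:
  start: ¬¬((x0 ∧ x0) ∨ ¬F) ∨ ¬¬((T ∧ F) ∧ (F ∧ x1))
  step 1: ((x0 ∧ x0) ∨ ¬F) ∨ ¬¬((T ∧ F) ∧ (F ∧ x1))
  step 2: (x0 ∨ ¬F) ∨ ¬¬((T ∧ F) ∧ (F ∧ x1))
  step 3: (x0 ∨ T) ∨ ¬¬((T ∧ F) ∧ (F ∧ x1))
  step 4: T ∨ ¬¬((T ∧ F) ∧ (F ∧ x1))
  step 5: T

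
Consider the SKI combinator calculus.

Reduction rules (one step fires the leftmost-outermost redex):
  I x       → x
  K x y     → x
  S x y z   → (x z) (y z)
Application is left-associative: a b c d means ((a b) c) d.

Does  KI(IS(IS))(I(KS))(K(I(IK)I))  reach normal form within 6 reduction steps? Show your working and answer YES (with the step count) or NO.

  start: KI(IS(IS))(I(KS))(K(I(IK)I))
  step 1: I(I(KS))(K(I(IK)I))
  step 2: I(KS)(K(I(IK)I))
  step 3: KS(K(I(IK)I))
  step 4: S

Answer: YES — reaches normal form S in 4 ≤ 6 steps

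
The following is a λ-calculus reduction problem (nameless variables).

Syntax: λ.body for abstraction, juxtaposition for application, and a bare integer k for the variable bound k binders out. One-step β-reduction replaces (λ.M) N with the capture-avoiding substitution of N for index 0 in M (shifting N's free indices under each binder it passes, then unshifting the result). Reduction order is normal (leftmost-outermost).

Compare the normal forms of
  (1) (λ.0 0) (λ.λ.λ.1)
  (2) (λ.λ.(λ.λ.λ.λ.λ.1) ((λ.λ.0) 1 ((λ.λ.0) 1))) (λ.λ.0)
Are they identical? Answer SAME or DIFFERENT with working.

Answer: DIFFERENT — A ⇓ λ.λ.1, B ⇓ λ.λ.λ.λ.λ.1

Working:
Term A:
  start: (λ.0 0) (λ.λ.λ.1)
  step 1: (λ.λ.λ.1) (λ.λ.λ.1)
  step 2: λ.λ.1

Term B:
  start: (λ.λ.(λ.λ.λ.λ.λ.1) ((λ.λ.0) 1 ((λ.λ.0) 1))) (λ.λ.0)
  step 1: λ.(λ.λ.λ.λ.λ.1) ((λ.λ.0) (λ.λ.0) ((λ.λ.0) (λ.λ.0)))
  step 2: λ.λ.λ.λ.λ.1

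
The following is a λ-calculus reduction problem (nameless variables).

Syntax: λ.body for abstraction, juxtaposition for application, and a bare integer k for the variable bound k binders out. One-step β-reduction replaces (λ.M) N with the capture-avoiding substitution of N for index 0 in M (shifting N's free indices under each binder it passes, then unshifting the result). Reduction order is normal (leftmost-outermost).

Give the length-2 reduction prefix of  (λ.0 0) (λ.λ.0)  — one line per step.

Answer: after 2 steps: λ.0

Reduction:
  start: (λ.0 0) (λ.λ.0)
  →1  (λ.λ.0) (λ.λ.0)
  →2  λ.0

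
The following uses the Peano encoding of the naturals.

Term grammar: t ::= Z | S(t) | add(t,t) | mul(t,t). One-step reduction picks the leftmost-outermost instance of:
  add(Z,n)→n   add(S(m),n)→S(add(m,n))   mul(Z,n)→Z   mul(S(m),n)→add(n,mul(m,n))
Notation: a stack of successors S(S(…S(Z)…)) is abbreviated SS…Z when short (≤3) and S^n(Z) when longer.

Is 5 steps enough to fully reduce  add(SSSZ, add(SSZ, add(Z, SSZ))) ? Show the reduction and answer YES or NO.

Answer: NO — after 5 steps the term is S(S(S(S(add(SZ, add(Z, SSZ)))))), not yet normal

Derivation:
  start: add(SSSZ, add(SSZ, add(Z, SSZ)))
  [1] S(add(SSZ, add(SSZ, add(Z, SSZ))))
  [2] S(S(add(SZ, add(SSZ, add(Z, SSZ)))))
  [3] S(S(S(add(Z, add(SSZ, add(Z, SSZ))))))
  [4] S(S(S(add(SSZ, add(Z, SSZ)))))
  [5] S(S(S(S(add(SZ, add(Z, SSZ))))))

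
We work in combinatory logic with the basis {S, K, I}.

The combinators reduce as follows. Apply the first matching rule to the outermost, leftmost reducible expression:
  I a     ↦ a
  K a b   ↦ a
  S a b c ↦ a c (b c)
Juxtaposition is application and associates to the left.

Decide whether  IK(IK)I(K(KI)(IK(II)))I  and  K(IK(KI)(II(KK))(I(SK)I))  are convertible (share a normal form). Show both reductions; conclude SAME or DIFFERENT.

Term A:
  start: IK(IK)I(K(KI)(IK(II)))I
  step 1: K(IK)I(K(KI)(IK(II)))I
  step 2: IK(K(KI)(IK(II)))I
  step 3: K(K(KI)(IK(II)))I
  step 4: K(KI)(IK(II))
  step 5: KI

Term B:
  start: K(IK(KI)(II(KK))(I(SK)I))
  step 1: K(K(KI)(II(KK))(I(SK)I))
  step 2: K(KI(I(SK)I))
  step 3: KI

Answer: SAME — A ⇓ KI, B ⇓ KI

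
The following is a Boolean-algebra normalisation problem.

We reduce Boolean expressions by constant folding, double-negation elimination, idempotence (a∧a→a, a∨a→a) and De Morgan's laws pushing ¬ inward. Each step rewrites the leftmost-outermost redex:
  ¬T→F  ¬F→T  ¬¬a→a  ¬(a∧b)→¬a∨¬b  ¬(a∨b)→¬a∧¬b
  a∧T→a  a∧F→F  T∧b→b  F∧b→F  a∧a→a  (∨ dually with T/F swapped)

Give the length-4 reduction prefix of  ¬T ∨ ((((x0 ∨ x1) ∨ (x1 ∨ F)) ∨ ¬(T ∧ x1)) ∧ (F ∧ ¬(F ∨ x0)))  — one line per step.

Answer: after 4 steps: (((x0 ∨ x1) ∨ x1) ∨ (¬T ∨ ¬x1)) ∧ (F ∧ ¬(F ∨ x0))

Reduction:
  start: ¬T ∨ ((((x0 ∨ x1) ∨ (x1 ∨ F)) ∨ ¬(T ∧ x1)) ∧ (F ∧ ¬(F ∨ x0)))
  [1] F ∨ ((((x0 ∨ x1) ∨ (x1 ∨ F)) ∨ ¬(T ∧ x1)) ∧ (F ∧ ¬(F ∨ x0)))
  [2] (((x0 ∨ x1) ∨ (x1 ∨ F)) ∨ ¬(T ∧ x1)) ∧ (F ∧ ¬(F ∨ x0))
  [3] (((x0 ∨ x1) ∨ x1) ∨ ¬(T ∧ x1)) ∧ (F ∧ ¬(F ∨ x0))
  [4] (((x0 ∨ x1) ∨ x1) ∨ (¬T ∨ ¬x1)) ∧ (F ∧ ¬(F ∨ x0))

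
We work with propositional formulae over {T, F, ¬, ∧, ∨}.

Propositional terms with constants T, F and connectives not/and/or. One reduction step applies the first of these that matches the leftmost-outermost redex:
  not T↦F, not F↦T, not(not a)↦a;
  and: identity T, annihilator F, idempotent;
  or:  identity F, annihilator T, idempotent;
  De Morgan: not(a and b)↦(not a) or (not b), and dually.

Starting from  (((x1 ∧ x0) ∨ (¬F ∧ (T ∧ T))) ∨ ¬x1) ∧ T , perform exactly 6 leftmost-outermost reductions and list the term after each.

Answer: after 6 steps: T

Derivation:
  start: (((x1 ∧ x0) ∨ (¬F ∧ (T ∧ T))) ∨ ¬x1) ∧ T
  [1] ((x1 ∧ x0) ∨ (¬F ∧ (T ∧ T))) ∨ ¬x1
  [2] ((x1 ∧ x0) ∨ (T ∧ (T ∧ T))) ∨ ¬x1
  [3] ((x1 ∧ x0) ∨ (T ∧ T)) ∨ ¬x1
  [4] ((x1 ∧ x0) ∨ T) ∨ ¬x1
  [5] T ∨ ¬x1
  [6] T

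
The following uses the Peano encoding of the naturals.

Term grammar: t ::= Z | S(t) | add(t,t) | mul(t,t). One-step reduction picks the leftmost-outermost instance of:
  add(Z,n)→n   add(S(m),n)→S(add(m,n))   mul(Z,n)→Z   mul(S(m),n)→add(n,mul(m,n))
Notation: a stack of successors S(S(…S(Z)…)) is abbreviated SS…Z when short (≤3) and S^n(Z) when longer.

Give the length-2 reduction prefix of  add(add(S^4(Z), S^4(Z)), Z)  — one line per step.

Answer: after 2 steps: S(add(add(SSSZ, S^4(Z)), Z))

Working:
  start: add(add(S^4(Z), S^4(Z)), Z)
  →1  add(S(add(SSSZ, S^4(Z))), Z)
  →2  S(add(add(SSSZ, S^4(Z)), Z))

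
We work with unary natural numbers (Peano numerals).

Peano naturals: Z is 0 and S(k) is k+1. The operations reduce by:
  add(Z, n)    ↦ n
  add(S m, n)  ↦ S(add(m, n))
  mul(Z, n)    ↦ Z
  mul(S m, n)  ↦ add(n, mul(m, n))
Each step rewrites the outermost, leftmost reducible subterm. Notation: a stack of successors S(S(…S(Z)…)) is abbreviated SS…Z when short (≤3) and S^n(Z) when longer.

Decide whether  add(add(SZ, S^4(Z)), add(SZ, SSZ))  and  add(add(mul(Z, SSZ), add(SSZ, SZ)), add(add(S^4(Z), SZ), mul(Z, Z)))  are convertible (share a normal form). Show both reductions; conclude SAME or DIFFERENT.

Term A:
  start: add(add(SZ, S^4(Z)), add(SZ, SSZ))
  step 1: add(S(add(Z, S^4(Z))), add(SZ, SSZ))
  step 2: S(add(add(Z, S^4(Z)), add(SZ, SSZ)))
  step 3: S(add(S^4(Z), add(SZ, SSZ)))
  step 4: S(S(add(SSSZ, add(SZ, SSZ))))
  step 5: S(S(S(add(SSZ, add(SZ, SSZ)))))
  step 6: S(S(S(S(add(SZ, add(SZ, SSZ))))))
  step 7: S(S(S(S(S(add(Z, add(SZ, SSZ)))))))
  step 8: S(S(S(S(S(add(SZ, SSZ))))))
  step 9: S(S(S(S(S(S(add(Z, SSZ)))))))
  step 10: S^8(Z)

Term B:
  start: add(add(mul(Z, SSZ), add(SSZ, SZ)), add(add(S^4(Z), SZ), mul(Z, Z)))
  step 1: add(add(Z, add(SSZ, SZ)), add(add(S^4(Z), SZ), mul(Z, Z)))
  step 2: add(add(SSZ, SZ), add(add(S^4(Z), SZ), mul(Z, Z)))
  step 3: add(S(add(SZ, SZ)), add(add(S^4(Z), SZ), mul(Z, Z)))
  step 4: S(add(add(SZ, SZ), add(add(S^4(Z), SZ), mul(Z, Z))))
  step 5: S(add(S(add(Z, SZ)), add(add(S^4(Z), SZ), mul(Z, Z))))
  step 6: S(S(add(add(Z, SZ), add(add(S^4(Z), SZ), mul(Z, Z)))))
  step 7: S(S(add(SZ, add(add(S^4(Z), SZ), mul(Z, Z)))))
  step 8: S(S(S(add(Z, add(add(S^4(Z), SZ), mul(Z, Z))))))
  step 9: S(S(S(add(add(S^4(Z), SZ), mul(Z, Z)))))
  step 10: S(S(S(add(S(add(SSSZ, SZ)), mul(Z, Z)))))
  step 11: S(S(S(S(add(add(SSSZ, SZ), mul(Z, Z))))))
  step 12: S(S(S(S(add(S(add(SSZ, SZ)), mul(Z, Z))))))
  step 13: S(S(S(S(S(add(add(SSZ, SZ), mul(Z, Z)))))))
  step 14: S(S(S(S(S(add(S(add(SZ, SZ)), mul(Z, Z)))))))
  step 15: S(S(S(S(S(S(add(add(SZ, SZ), mul(Z, Z))))))))
  step 16: S(S(S(S(S(S(add(S(add(Z, SZ)), mul(Z, Z))))))))
  step 17: S(S(S(S(S(S(S(add(add(Z, SZ), mul(Z, Z)))))))))
  step 18: S(S(S(S(S(S(S(add(SZ, mul(Z, Z)))))))))
  step 19: S(S(S(S(S(S(S(S(add(Z, mul(Z, Z))))))))))
  step 20: S(S(S(S(S(S(S(S(mul(Z, Z)))))))))
  step 21: S^8(Z)

Answer: SAME — A ⇓ S^8(Z), B ⇓ S^8(Z)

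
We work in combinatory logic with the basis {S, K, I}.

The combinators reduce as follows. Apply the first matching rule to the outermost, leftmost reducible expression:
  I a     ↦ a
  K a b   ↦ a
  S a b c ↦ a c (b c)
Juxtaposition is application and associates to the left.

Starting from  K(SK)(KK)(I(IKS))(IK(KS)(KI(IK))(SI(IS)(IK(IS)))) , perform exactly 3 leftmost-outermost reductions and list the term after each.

  start: K(SK)(KK)(I(IKS))(IK(KS)(KI(IK))(SI(IS)(IK(IS))))
  →1  SK(I(IKS))(IK(KS)(KI(IK))(SI(IS)(IK(IS))))
  →2  K(IK(KS)(KI(IK))(SI(IS)(IK(IS))))(I(IKS)(IK(KS)(KI(IK))(SI(IS)(IK(IS)))))
  →3  IK(KS)(KI(IK))(SI(IS)(IK(IS)))

Answer: after 3 steps: IK(KS)(KI(IK))(SI(IS)(IK(IS)))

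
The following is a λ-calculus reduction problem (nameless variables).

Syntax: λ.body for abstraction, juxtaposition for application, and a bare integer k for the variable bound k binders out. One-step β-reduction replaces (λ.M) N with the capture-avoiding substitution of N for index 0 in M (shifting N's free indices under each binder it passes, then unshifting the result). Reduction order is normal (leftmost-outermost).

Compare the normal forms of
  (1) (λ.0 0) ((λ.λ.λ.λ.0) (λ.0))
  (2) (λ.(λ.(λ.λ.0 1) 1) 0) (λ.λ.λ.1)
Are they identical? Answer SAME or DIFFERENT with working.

Answer: DIFFERENT — A ⇓ λ.λ.0, B ⇓ λ.0 (λ.λ.λ.1)

Working:
Term A:
  start: (λ.0 0) ((λ.λ.λ.λ.0) (λ.0))
  →1  (λ.λ.λ.λ.0) (λ.0) ((λ.λ.λ.λ.0) (λ.0))
  →2  (λ.λ.λ.0) ((λ.λ.λ.λ.0) (λ.0))
  →3  λ.λ.0

Term B:
  start: (λ.(λ.(λ.λ.0 1) 1) 0) (λ.λ.λ.1)
  →1  (λ.(λ.λ.0 1) (λ.λ.λ.1)) (λ.λ.λ.1)
  →2  (λ.λ.0 1) (λ.λ.λ.1)
  →3  λ.0 (λ.λ.λ.1)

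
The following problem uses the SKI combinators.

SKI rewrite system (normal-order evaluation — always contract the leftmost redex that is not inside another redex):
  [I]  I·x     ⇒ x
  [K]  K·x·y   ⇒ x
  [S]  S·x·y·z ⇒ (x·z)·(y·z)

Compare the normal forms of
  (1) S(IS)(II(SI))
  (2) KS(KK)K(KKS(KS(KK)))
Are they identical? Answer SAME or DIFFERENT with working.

Term A:
  start: S(IS)(II(SI))
  →1  SS(II(SI))
  →2  SS(I(SI))
  →3  SS(SI)

Term B:
  start: KS(KK)K(KKS(KS(KK)))
  →1  SK(KKS(KS(KK)))
  →2  SK(K(KS(KK)))
  →3  SK(KS)

Answer: DIFFERENT — A ⇓ SS(SI), B ⇓ SK(KS)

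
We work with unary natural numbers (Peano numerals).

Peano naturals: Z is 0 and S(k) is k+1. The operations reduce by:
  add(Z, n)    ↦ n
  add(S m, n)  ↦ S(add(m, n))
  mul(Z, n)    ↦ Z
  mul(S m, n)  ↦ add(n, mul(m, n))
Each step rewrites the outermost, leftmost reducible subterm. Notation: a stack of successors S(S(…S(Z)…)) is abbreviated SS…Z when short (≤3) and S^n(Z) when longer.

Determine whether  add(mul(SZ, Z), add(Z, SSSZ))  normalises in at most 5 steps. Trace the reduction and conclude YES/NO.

Answer: YES — reaches normal form SSSZ in 5 ≤ 5 steps

Working:
  start: add(mul(SZ, Z), add(Z, SSSZ))
  step 1: add(add(Z, mul(Z, Z)), add(Z, SSSZ))
  step 2: add(mul(Z, Z), add(Z, SSSZ))
  step 3: add(Z, add(Z, SSSZ))
  step 4: add(Z, SSSZ)
  step 5: SSSZ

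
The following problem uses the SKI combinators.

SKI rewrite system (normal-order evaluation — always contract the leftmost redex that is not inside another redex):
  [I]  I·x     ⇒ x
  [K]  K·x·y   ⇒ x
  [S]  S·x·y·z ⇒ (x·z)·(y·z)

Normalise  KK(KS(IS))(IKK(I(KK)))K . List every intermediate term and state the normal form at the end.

  start: KK(KS(IS))(IKK(I(KK)))K
  [1] K(IKK(I(KK)))K
  [2] IKK(I(KK))
  [3] KK(I(KK))
  [4] K

Answer: normal form = K  (in 4 steps)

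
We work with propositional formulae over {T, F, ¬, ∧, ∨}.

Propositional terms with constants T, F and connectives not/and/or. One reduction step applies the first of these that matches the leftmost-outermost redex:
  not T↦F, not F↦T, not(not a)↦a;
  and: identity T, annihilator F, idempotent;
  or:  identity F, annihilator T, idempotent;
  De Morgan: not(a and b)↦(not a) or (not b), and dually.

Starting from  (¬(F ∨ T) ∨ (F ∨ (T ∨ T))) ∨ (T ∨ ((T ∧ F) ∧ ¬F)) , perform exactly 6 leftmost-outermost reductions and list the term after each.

Answer: after 6 steps: (T ∨ T) ∨ (T ∨ ((T ∧ F) ∧ ¬F))

Reduction:
  start: (¬(F ∨ T) ∨ (F ∨ (T ∨ T))) ∨ (T ∨ ((T ∧ F) ∧ ¬F))
  step 1: ((¬F ∧ ¬T) ∨ (F ∨ (T ∨ T))) ∨ (T ∨ ((T ∧ F) ∧ ¬F))
  step 2: ((T ∧ ¬T) ∨ (F ∨ (T ∨ T))) ∨ (T ∨ ((T ∧ F) ∧ ¬F))
  step 3: (¬T ∨ (F ∨ (T ∨ T))) ∨ (T ∨ ((T ∧ F) ∧ ¬F))
  step 4: (F ∨ (F ∨ (T ∨ T))) ∨ (T ∨ ((T ∧ F) ∧ ¬F))
  step 5: (F ∨ (T ∨ T)) ∨ (T ∨ ((T ∧ F) ∧ ¬F))
  step 6: (T ∨ T) ∨ (T ∨ ((T ∧ F) ∧ ¬F))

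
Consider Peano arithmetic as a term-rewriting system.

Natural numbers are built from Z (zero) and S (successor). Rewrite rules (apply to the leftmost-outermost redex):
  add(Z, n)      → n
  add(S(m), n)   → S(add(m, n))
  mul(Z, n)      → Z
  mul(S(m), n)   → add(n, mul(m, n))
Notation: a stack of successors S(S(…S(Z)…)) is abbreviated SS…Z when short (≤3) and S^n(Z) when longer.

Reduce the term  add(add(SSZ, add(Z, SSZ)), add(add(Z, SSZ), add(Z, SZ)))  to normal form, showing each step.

Answer: normal form = S^7(Z)  (in 14 steps)

Working:
  start: add(add(SSZ, add(Z, SSZ)), add(add(Z, SSZ), add(Z, SZ)))
  step 1: add(S(add(SZ, add(Z, SSZ))), add(add(Z, SSZ), add(Z, SZ)))
  step 2: S(add(add(SZ, add(Z, SSZ)), add(add(Z, SSZ), add(Z, SZ))))
  step 3: S(add(S(add(Z, add(Z, SSZ))), add(add(Z, SSZ), add(Z, SZ))))
  step 4: S(S(add(add(Z, add(Z, SSZ)), add(add(Z, SSZ), add(Z, SZ)))))
  step 5: S(S(add(add(Z, SSZ), add(add(Z, SSZ), add(Z, SZ)))))
  step 6: S(S(add(SSZ, add(add(Z, SSZ), add(Z, SZ)))))
  step 7: S(S(S(add(SZ, add(add(Z, SSZ), add(Z, SZ))))))
  step 8: S(S(S(S(add(Z, add(add(Z, SSZ), add(Z, SZ)))))))
  step 9: S(S(S(S(add(add(Z, SSZ), add(Z, SZ))))))
  step 10: S(S(S(S(add(SSZ, add(Z, SZ))))))
  step 11: S(S(S(S(S(add(SZ, add(Z, SZ)))))))
  step 12: S(S(S(S(S(S(add(Z, add(Z, SZ))))))))
  step 13: S(S(S(S(S(S(add(Z, SZ)))))))
  step 14: S^7(Z)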